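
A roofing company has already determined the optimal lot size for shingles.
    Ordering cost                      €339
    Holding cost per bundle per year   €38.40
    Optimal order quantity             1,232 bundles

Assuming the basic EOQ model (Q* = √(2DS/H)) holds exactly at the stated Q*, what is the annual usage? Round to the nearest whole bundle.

85,965 bundles per year

EOQ relation: Q² = 2DS/H, so rearrange for the unknown.
D = Q²H / (2S) = 1,232² × 38.4 / (2 × 339) = 85,965.25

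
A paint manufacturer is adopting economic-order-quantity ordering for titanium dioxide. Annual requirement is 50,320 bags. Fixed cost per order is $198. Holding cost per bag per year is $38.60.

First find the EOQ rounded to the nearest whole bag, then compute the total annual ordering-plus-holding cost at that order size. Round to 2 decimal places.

Optimal lot size Q* = (2 × 50,320 × $198 / $38.6)^½ ≈ 718.50 → Q = 718 bags
Ordering: D/Q × S = 50,320/718 × $198 = $13,876.55
Holding:  Q/2 × H = 718/2 × $38.6 = $13,857.40
Total = $13,876.55 + $13,857.40 = $27,733.95

$27,733.95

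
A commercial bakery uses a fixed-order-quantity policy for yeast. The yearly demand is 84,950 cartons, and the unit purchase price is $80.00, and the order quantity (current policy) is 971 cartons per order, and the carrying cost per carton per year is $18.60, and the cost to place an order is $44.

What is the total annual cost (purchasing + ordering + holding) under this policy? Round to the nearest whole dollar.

Ordering: D/Q × S = 84,950/971 × $44 = $3,849.43
Holding:  Q/2 × H = 971/2 × $18.6 = $9,030.30
Purchase cost = D·C = 84,950 × 80 = $6,796,000.00
Total = $3,849.43 + $9,030.30 + $6,796,000.00 = $6,808,879.73

$6,808,880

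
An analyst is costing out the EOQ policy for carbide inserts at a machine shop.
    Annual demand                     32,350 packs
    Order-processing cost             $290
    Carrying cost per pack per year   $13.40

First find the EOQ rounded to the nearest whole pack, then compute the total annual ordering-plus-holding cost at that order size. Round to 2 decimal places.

$15,856.36

Q* = √(2·D·S / H) = √(2·32,350·290 / 13.4) = √1,400,223.9 ≈ 1,183.31 → Q = 1,183 packs
Annual ordering cost = (D/Q)·S = (32,350/1,183) × 290 = $7,930.26
Annual holding cost  = (Q/2)·H = (1,183/2) × 13.4 = $7,926.10
Total = $7,930.26 + $7,926.10 = $15,856.36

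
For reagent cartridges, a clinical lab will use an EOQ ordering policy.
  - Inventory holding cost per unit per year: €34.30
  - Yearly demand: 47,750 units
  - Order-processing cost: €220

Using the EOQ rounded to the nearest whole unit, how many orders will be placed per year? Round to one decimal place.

2DS/H = 2·47,750·220/34.3 = 612,536.44
EOQ = √612,536.44 ≈ 782.65 → Q = 783
Orders per year = D/Q = 47,750 / 783 = 60.983

61.0 orders per year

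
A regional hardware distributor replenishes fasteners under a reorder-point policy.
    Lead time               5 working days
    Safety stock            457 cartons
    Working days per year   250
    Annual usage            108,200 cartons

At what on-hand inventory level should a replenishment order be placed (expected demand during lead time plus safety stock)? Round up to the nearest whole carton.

2,621 cartons

Daily demand d = 108,200 / 250 = 432.800 cartons/day
Demand during lead time = 432.800 × 5 = 2,164.00
Reorder point = 2,164.00 + 457 = 2,621.00 → round up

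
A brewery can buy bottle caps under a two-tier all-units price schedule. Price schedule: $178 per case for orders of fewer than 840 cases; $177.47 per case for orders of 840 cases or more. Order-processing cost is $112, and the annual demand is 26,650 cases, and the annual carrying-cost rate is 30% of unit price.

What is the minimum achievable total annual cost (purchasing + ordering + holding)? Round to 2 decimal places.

$4,755,490.05

H₁ = 30%×$178 = $53.4000;  H₂ = 30%×$177.47 = $53.2410
EOQ₁ = √(2×26,650×112/53.4000) = 334.35  (< 840, feasible at tier 1)
EOQ₂ = √(2×26,650×112/53.2410) = 334.85  (< 840 → use Q = 840 at tier-2 price)
TC(tier 1 (EOQ₁), Q≈334.4) = $4,761,554.32
TC(tier 2, Q≈840.0) = $4,755,490.05
Minimum at tier 2: $4,755,490.05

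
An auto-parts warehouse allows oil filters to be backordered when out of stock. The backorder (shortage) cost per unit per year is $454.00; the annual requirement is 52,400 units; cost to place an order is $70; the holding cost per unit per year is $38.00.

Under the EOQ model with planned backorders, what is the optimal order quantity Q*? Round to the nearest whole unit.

457 units

Q* = √(2DS/H) · √((H + b)/b)
   = √(2 × 52,400 × 70 / 38) · √((38 + 454) / 454)
   = 439.378 × 1.0410 ≈ 457.40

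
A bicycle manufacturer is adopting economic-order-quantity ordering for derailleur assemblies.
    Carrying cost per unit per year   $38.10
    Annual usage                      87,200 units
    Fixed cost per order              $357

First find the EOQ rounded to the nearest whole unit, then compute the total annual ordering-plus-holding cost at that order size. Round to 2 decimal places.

Q* = √(2·D·S / H) = √(2·87,200·357 / 38.1) = √1,634,141.7 ≈ 1,278.34 → Q = 1,278 units
Ordering: D/Q × S = 87,200/1,278 × $357 = $24,358.69
Holding:  Q/2 × H = 1,278/2 × $38.1 = $24,345.90
Total = $24,358.69 + $24,345.90 = $48,704.59

$48,704.59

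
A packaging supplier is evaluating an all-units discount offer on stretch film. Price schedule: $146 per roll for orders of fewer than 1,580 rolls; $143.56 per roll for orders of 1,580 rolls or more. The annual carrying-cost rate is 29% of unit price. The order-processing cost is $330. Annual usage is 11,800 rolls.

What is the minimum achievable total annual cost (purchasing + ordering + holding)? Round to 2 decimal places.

H₁ = 29%×$146 = $42.3400;  H₂ = 29%×$143.56 = $41.6324
EOQ₁ = √(2×11,800×330/42.3400) = 428.88  (< 1,580, feasible at tier 1)
EOQ₂ = √(2×11,800×330/41.6324) = 432.51  (< 1,580 → use Q = 1,580 at tier-2 price)
TC(tier 1 (EOQ₁), Q≈428.9) = $1,740,958.85
TC(tier 2, Q≈1,580.0) = $1,729,362.15
Minimum at tier 2: $1,729,362.15

$1,729,362.15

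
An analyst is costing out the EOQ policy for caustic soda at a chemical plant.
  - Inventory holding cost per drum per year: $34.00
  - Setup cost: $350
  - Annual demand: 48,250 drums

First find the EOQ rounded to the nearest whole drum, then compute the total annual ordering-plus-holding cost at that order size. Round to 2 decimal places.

2DS/H = 2·48,250·350/34 = 993,382.35
EOQ = √993,382.35 ≈ 996.69 → Q = 997 drums
Ordering: D/Q × S = 48,250/997 × $350 = $16,938.31
Holding:  Q/2 × H = 997/2 × $34 = $16,949.00
Total = $16,938.31 + $16,949.00 = $33,887.31

$33,887.31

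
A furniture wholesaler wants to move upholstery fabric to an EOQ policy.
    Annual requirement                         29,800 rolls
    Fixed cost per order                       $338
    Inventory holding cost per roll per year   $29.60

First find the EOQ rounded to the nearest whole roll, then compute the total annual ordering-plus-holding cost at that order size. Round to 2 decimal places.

$24,418.97

EOQ = √(2DS/H) = √(2 × 29,800 × 338 / 29.6)
    = √(680,567.57) ≈ 824.97 → Q = 825 rolls
Annual ordering cost = (D/Q)·S = (29,800/825) × 338 = $12,208.97
Annual holding cost  = (Q/2)·H = (825/2) × 29.6 = $12,210.00
Total = $12,208.97 + $12,210.00 = $24,418.97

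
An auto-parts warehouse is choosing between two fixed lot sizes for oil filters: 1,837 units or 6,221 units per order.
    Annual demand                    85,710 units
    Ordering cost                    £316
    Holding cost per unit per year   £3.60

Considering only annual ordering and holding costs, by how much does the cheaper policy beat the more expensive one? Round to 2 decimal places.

Annual cost at Q: ordering D·S/Q plus holding Q·H/2.
TC(1,837) = (85,710/1,837)×316 + (1,837/2)×3.6 = £18,050.40
TC(6,221) = (85,710/6,221)×316 + (6,221/2)×3.6 = £15,551.50
Lots of 6,221 are cheaper by £2,498.90.

£2,498.90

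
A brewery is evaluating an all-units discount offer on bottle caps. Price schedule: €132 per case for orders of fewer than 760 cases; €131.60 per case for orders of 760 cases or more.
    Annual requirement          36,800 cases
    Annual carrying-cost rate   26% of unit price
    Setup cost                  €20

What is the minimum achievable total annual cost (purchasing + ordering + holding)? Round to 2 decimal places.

H₁ = 26%×€132 = €34.3200;  H₂ = 26%×€131.60 = €34.2160
EOQ₁ = √(2×36,800×20/34.3200) = 207.10  (< 760, feasible at tier 1)
EOQ₂ = √(2×36,800×20/34.2160) = 207.41  (< 760 → use Q = 760 at tier-2 price)
TC(tier 1 (EOQ₁), Q≈207.1) = €4,864,707.67
TC(tier 2, Q≈760.0) = €4,856,850.50
Minimum at tier 2: €4,856,850.50

€4,856,850.50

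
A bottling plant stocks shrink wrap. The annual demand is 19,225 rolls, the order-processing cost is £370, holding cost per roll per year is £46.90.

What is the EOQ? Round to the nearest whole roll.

2DS/H = 2·19,225·370/46.9 = 303,336.89
EOQ = √303,336.89 ≈ 550.76

551 rolls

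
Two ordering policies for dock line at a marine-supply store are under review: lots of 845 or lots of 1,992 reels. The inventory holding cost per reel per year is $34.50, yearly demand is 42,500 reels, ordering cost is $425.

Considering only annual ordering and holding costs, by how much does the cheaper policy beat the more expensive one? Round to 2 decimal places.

$7,477.53

Annual cost at Q: ordering D·S/Q plus holding Q·H/2.
TC(845) = (42,500/845)×425 + (845/2)×34.5 = $35,951.99
TC(1,992) = (42,500/1,992)×425 + (1,992/2)×34.5 = $43,429.52
Cheaper: Q = 845.  Difference = $7,477.53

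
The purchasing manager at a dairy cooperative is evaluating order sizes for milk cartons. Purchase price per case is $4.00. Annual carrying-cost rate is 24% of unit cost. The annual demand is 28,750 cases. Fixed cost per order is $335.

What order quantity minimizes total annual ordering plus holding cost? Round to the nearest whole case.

4,479 cases

Carrying cost H = $4 × 24% = $0.9600/case/yr
2DS/H = 2·28,750·335/0.96 = 20,065,104.17
EOQ = √20,065,104.17 ≈ 4,479.41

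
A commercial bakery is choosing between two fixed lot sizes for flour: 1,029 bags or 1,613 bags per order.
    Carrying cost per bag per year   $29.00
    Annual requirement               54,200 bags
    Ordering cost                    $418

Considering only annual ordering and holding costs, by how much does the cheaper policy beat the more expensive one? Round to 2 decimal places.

$496.53

Annual cost at Q: ordering D·S/Q plus holding Q·H/2.
TC(1,029) = (54,200/1,029)×418 + (1,029/2)×29 = $36,937.60
TC(1,613) = (54,200/1,613)×418 + (1,613/2)×29 = $37,434.13
|ΔTC| = |$36,937.60 − $37,434.13| = $496.53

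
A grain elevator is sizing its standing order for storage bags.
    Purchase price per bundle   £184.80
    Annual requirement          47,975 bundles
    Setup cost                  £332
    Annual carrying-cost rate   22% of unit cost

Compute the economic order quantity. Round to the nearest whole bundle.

885 bundles

H = i·C = 0.22 × £184.8 = £40.6560 per bundle-year
Optimal lot size Q* = (2 × 47,975 × £332 / £40.656)^½ ≈ 885.18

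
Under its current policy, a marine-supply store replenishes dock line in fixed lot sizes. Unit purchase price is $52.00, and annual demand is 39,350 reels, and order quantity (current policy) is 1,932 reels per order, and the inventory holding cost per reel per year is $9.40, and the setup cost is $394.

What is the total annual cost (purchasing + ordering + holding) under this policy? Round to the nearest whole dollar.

$2,063,305

Ordering: D/Q × S = 39,350/1,932 × $394 = $8,024.79
Holding:  Q/2 × H = 1,932/2 × $9.4 = $9,080.40
Purchase cost = D·C = 39,350 × 52 = $2,046,200.00
Total = $8,024.79 + $9,080.40 + $2,046,200.00 = $2,063,305.19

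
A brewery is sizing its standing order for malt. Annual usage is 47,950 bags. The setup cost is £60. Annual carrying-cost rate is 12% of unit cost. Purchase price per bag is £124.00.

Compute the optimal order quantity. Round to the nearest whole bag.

Holding cost per bag per year: H = 12% × £124 = £14.8800
EOQ = √(2DS/H) = √(2 × 47,950 × 60 / 14.88)
    = √(386,693.55) ≈ 621.85

622 bags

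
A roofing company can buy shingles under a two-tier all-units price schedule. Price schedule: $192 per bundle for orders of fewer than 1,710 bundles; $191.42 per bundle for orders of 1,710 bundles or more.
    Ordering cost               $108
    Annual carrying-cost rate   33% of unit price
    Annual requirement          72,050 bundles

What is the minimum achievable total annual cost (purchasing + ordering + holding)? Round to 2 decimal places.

H₁ = 33%×$192 = $63.3600;  H₂ = 33%×$191.42 = $63.1686
EOQ₁ = √(2×72,050×108/63.3600) = 495.61  (< 1,710, feasible at tier 1)
EOQ₂ = √(2×72,050×108/63.1686) = 496.36  (< 1,710 → use Q = 1,710 at tier-2 price)
TC(tier 1 (EOQ₁), Q≈495.6) = $13,865,001.58
TC(tier 2, Q≈1,710.0) = $13,850,370.68
Minimum at tier 2: $13,850,370.68

$13,850,370.68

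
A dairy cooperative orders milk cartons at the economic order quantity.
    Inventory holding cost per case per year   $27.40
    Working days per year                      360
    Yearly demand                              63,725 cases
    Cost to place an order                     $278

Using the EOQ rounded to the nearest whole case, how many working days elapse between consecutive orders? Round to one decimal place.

6.4 days

EOQ = √(2DS/H) = √(2 × 63,725 × 278 / 27.4)
    = √(1,293,105.84) ≈ 1,137.15 → Q = 1,137 cases
Days between orders = 360 / (D/Q) = 360 / 56.047 ≈ 6.423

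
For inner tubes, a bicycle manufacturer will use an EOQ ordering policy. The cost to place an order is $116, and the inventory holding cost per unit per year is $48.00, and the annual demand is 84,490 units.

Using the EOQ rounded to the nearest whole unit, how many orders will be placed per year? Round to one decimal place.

132.2 orders per year

2DS/H = 2·84,490·116/48 = 408,368.33
EOQ = √408,368.33 ≈ 639.04 → Q = 639
N = D/Q = 84,490/639 ≈ 132.222 orders/yr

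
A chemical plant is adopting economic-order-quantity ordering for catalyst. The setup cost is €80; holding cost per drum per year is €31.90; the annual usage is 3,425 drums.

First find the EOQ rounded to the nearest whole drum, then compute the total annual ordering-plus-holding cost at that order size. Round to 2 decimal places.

2DS/H = 2·3,425·80/31.9 = 17,178.68
EOQ = √17,178.68 ≈ 131.07 → Q = 131 drums
Orders/yr = 3,425/131 = 26.145; ordering cost = 26.145 × €80 = €2,091.60
Average inventory = 131/2 = 65.5; holding cost = 65.5 × €31.9 = €2,089.45
Total = €2,091.60 + €2,089.45 = €4,181.05

€4,181.05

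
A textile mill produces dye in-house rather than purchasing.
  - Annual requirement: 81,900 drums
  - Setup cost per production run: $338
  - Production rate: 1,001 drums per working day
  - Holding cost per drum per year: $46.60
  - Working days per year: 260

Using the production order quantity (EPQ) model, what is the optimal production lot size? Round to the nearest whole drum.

Daily demand d = 81,900/260 = 315.000; p = 1001; 1 − d/p = 0.68531
EPQ = √(2DS / (H(1 − d/p)))
    = √(2 × 81,900 × 338 / (46.6 × 0.68531)) ≈ 1,316.67

1,317 drums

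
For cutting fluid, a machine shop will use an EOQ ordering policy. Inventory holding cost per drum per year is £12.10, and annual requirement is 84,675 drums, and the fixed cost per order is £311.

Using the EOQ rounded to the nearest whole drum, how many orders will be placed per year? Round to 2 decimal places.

Q* = √(2·D·S / H) = √(2·84,675·311 / 12.1) = √4,352,714.9 ≈ 2,086.32 → Q = 2,086
N = D/Q = 84,675/2,086 ≈ 40.592 orders/yr

40.59 orders per year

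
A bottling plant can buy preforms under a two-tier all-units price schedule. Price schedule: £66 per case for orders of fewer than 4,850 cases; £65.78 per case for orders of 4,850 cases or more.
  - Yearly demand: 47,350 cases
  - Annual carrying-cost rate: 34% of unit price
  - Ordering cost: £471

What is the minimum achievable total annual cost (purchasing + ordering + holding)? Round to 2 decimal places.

£3,156,737.11

H₁ = 34%×£66 = £22.4400;  H₂ = 34%×£65.78 = £22.3652
EOQ₁ = √(2×47,350×471/22.4400) = 1,409.85  (< 4,850, feasible at tier 1)
EOQ₂ = √(2×47,350×471/22.3652) = 1,412.21  (< 4,850 → use Q = 4,850 at tier-2 price)
TC(tier 1 (EOQ₁), Q≈1,409.9) = £3,156,737.11
TC(tier 2, Q≈4,850.0) = £3,173,516.93
Minimum at tier 1 (EOQ₁): £3,156,737.11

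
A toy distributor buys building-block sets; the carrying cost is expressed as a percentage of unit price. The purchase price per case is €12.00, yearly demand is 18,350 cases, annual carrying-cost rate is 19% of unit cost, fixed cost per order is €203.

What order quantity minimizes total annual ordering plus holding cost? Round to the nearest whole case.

1,808 cases

Holding cost per case per year: H = 19% × €12 = €2.2800
Q* = √(2·D·S / H) = √(2·18,350·203 / 2.28) = √3,267,587.7 ≈ 1,807.65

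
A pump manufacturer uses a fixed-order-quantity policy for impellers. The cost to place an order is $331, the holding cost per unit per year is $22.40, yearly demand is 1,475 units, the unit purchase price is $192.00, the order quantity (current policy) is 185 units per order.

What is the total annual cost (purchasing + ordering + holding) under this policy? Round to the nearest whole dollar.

Annual ordering cost = (D/Q)·S = (1,475/185) × 331 = $2,639.05
Annual holding cost  = (Q/2)·H = (185/2) × 22.4 = $2,072.00
Purchase cost = D·C = 1,475 × 192 = $283,200.00
Total = $2,639.05 + $2,072.00 + $283,200.00 = $287,911.05

$287,911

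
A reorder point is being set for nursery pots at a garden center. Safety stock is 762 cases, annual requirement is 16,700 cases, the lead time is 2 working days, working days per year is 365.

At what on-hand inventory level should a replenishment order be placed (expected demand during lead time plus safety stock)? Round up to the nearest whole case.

854 cases

Daily demand d = 16,700 / 365 = 45.753 cases/day
Demand during lead time = 45.753 × 2 = 91.51
Reorder point = 91.51 + 762 = 853.51 → round up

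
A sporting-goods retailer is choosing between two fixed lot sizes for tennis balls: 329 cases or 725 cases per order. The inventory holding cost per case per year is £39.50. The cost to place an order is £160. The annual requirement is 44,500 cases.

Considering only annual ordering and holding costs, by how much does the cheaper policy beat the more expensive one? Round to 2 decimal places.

£3,999.65

TC(Q) = (D/Q)S + (Q/2)H
TC(329) = (44,500/329)×160 + (329/2)×39.5 = £28,139.09
TC(725) = (44,500/725)×160 + (725/2)×39.5 = £24,139.44
Lots of 725 are cheaper by £3,999.65.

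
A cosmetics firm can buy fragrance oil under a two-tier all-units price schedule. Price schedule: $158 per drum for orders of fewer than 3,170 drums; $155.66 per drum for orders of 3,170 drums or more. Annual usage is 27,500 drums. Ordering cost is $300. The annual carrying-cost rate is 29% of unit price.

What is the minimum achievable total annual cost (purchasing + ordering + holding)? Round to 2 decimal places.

H₁ = 29%×$158 = $45.8200;  H₂ = 29%×$155.66 = $45.1414
EOQ₁ = √(2×27,500×300/45.8200) = 600.09  (< 3,170, feasible at tier 1)
EOQ₂ = √(2×27,500×300/45.1414) = 604.58  (< 3,170 → use Q = 3,170 at tier-2 price)
TC(tier 1 (EOQ₁), Q≈600.1) = $4,372,496.00
TC(tier 2, Q≈3,170.0) = $4,354,801.64
Minimum at tier 2: $4,354,801.64

$4,354,801.64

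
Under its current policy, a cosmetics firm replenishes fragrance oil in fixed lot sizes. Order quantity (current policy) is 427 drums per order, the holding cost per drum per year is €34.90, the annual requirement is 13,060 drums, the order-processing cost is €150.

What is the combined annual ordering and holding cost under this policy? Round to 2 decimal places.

€12,038.97

Ordering: D/Q × S = 13,060/427 × €150 = €4,587.82
Holding:  Q/2 × H = 427/2 × €34.9 = €7,451.15
Total = €4,587.82 + €7,451.15 = €12,038.97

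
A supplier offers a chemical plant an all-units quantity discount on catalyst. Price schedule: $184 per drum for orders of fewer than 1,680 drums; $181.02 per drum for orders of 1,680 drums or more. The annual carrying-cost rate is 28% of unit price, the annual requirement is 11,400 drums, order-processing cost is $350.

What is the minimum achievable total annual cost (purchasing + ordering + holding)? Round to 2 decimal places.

$2,108,578.90

H₁ = 28%×$184 = $51.5200;  H₂ = 28%×$181.02 = $50.6856
EOQ₁ = √(2×11,400×350/51.5200) = 393.56  (< 1,680, feasible at tier 1)
EOQ₂ = √(2×11,400×350/50.6856) = 396.79  (< 1,680 → use Q = 1,680 at tier-2 price)
TC(tier 1 (EOQ₁), Q≈393.6) = $2,117,876.33
TC(tier 2, Q≈1,680.0) = $2,108,578.90
Minimum at tier 2: $2,108,578.90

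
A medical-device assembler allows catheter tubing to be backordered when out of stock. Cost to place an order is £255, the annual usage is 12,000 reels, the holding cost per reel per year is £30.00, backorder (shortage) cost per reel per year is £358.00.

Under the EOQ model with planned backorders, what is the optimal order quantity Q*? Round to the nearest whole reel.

470 reels

Q* = √(2DS/H) · √((H + b)/b)
   = √(2 × 12,000 × 255 / 30) · √((30 + 358) / 358)
   = 451.664 × 1.0411 ≈ 470.21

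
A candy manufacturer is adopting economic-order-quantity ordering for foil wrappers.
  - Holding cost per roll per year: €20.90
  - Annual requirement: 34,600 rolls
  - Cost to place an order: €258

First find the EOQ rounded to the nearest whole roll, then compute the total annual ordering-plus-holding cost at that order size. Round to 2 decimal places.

Optimal lot size Q* = (2 × 34,600 × €258 / €20.9)^½ ≈ 924.25 → Q = 924 rolls
Orders/yr = 34,600/924 = 37.446; ordering cost = 37.446 × €258 = €9,661.04
Average inventory = 924/2 = 462; holding cost = 462 × €20.9 = €9,655.80
Total = €9,661.04 + €9,655.80 = €19,316.84

€19,316.84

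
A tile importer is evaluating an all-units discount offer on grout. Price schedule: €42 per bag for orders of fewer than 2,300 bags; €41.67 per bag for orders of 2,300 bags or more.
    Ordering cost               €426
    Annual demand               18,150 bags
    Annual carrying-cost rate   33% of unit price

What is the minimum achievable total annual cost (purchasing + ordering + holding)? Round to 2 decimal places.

€775,485.96

H₁ = 33%×€42 = €13.8600;  H₂ = 33%×€41.67 = €13.7511
EOQ₁ = √(2×18,150×426/13.8600) = 1,056.27  (< 2,300, feasible at tier 1)
EOQ₂ = √(2×18,150×426/13.7511) = 1,060.45  (< 2,300 → use Q = 2,300 at tier-2 price)
TC(tier 1 (EOQ₁), Q≈1,056.3) = €776,939.95
TC(tier 2, Q≈2,300.0) = €775,485.96
Minimum at tier 2: €775,485.96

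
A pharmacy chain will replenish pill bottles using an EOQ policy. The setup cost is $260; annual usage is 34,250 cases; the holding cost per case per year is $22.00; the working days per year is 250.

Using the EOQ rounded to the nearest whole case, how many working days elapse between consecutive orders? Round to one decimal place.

Q* = √(2·D·S / H) = √(2·34,250·260 / 22) = √809,545.5 ≈ 899.75 → Q = 900 cases
Days between orders = 250 / (D/Q) = 250 / 38.056 ≈ 6.569

6.6 days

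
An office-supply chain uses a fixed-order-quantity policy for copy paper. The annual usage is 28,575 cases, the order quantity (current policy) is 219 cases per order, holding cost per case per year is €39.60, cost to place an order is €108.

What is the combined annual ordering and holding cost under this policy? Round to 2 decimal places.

Annual ordering cost = (D/Q)·S = (28,575/219) × 108 = €14,091.78
Annual holding cost  = (Q/2)·H = (219/2) × 39.6 = €4,336.20
Total = €14,091.78 + €4,336.20 = €18,427.98

€18,427.98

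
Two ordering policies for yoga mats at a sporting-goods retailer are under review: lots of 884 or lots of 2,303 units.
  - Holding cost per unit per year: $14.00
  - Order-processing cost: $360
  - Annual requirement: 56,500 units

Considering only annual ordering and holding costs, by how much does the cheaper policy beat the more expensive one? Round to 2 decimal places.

$4,244.09

Annual cost at Q: ordering D·S/Q plus holding Q·H/2.
TC(884) = (56,500/884)×360 + (884/2)×14 = $29,197.05
TC(2,303) = (56,500/2,303)×360 + (2,303/2)×14 = $24,952.96
Cheaper: Q = 2,303.  Difference = $4,244.09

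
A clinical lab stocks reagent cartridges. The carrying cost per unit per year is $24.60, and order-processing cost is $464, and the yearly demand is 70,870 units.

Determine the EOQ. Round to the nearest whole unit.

Optimal lot size Q* = (2 × 70,870 × $464 / $24.6)^½ ≈ 1,635.07

1,635 units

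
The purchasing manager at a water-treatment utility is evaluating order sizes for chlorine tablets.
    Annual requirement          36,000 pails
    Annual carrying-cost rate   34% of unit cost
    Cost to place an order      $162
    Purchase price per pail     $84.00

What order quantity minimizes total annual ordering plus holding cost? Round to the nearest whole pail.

639 pails

H = i·C = 0.34 × $84 = $28.5600 per pail-year
2DS/H = 2·36,000·162/28.56 = 408,403.36
EOQ = √408,403.36 ≈ 639.06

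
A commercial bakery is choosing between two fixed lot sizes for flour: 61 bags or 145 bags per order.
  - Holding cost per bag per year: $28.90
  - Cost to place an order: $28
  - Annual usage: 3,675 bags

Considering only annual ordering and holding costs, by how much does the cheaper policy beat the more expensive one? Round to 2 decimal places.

$236.57

Annual cost at Q: ordering D·S/Q plus holding Q·H/2.
TC(61) = (3,675/61)×28 + (61/2)×28.9 = $2,568.34
TC(145) = (3,675/145)×28 + (145/2)×28.9 = $2,804.91
Cheaper: Q = 61.  Difference = $236.57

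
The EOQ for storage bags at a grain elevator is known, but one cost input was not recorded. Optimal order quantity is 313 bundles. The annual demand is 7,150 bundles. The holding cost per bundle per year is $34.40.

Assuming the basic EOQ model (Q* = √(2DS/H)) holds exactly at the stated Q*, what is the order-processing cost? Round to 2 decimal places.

$235.67

EOQ relation: Q² = 2DS/H, so rearrange for the unknown.
S = Q²H / (2D) = 313² × 34.4 / (2 × 7,150) = 235.6737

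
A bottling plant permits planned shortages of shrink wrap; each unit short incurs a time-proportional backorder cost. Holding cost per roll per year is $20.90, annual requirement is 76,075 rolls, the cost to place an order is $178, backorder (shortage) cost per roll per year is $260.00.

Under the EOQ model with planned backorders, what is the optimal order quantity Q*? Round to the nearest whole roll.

Basic EOQ = √(2·76,075·178/20.9) = 1,138.342
Backorder adjustment √((H+b)/b) = √((20.9+260)/260) = 1.0394
Q* = 1,138.342 × 1.0394 ≈ 1,183.21

1,183 rolls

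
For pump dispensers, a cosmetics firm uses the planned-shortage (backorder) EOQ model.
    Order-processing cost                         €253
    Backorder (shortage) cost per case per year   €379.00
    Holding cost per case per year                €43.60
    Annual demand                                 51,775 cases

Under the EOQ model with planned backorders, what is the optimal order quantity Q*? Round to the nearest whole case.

Q* = √(2DS/H) · √((H + b)/b)
   = √(2 × 51,775 × 253 / 43.6) · √((43.6 + 379) / 379)
   = 775.161 × 1.0560 ≈ 818.53

819 cases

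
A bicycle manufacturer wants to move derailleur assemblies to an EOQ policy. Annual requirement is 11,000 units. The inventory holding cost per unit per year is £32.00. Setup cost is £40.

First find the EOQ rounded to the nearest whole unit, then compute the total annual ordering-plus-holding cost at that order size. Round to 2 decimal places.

£5,306.60

2DS/H = 2·11,000·40/32 = 27,500.00
EOQ = √27,500.00 ≈ 165.83 → Q = 166 units
Ordering: D/Q × S = 11,000/166 × £40 = £2,650.60
Holding:  Q/2 × H = 166/2 × £32 = £2,656.00
Total = £2,650.60 + £2,656.00 = £5,306.60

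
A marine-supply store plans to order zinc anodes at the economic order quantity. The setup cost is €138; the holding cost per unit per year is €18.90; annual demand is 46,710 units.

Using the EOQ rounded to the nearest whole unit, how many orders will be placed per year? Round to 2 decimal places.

Q* = √(2·D·S / H) = √(2·46,710·138 / 18.9) = √682,114.3 ≈ 825.90 → Q = 826
Orders per year = D/Q = 46,710 / 826 = 56.550

56.55 orders per year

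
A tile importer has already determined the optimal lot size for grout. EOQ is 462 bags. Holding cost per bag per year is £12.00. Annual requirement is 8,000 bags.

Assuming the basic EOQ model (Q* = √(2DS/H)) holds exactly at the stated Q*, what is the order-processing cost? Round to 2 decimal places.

From Q* = √(2DS/H) ⇒ Q*² = 2DS/H.
S = Q²H / (2D) = 462² × 12 / (2 × 8,000) = 160.0830

£160.08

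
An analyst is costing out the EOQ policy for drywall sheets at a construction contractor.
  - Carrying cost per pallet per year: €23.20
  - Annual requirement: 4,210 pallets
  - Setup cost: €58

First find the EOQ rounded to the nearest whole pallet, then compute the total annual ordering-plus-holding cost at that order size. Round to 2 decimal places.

€3,366.00

Optimal lot size Q* = (2 × 4,210 × €58 / €23.2)^½ ≈ 145.09 → Q = 145 pallets
Orders/yr = 4,210/145 = 29.034; ordering cost = 29.034 × €58 = €1,684.00
Average inventory = 145/2 = 72.5; holding cost = 72.5 × €23.2 = €1,682.00
Total = €1,684.00 + €1,682.00 = €3,366.00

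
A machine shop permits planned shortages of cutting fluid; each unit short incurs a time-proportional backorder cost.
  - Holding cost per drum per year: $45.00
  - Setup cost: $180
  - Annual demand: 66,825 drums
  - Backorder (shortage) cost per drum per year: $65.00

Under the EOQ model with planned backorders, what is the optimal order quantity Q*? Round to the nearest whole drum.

Basic EOQ = √(2·66,825·180/45) = 731.163
Backorder adjustment √((H+b)/b) = √((45+65)/65) = 1.3009
Q* = 731.163 × 1.3009 ≈ 951.16

951 drums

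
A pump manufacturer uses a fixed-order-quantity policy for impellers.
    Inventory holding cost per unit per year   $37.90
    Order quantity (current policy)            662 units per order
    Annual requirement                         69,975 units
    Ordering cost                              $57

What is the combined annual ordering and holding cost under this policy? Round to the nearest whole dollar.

$18,570

Annual ordering cost = (D/Q)·S = (69,975/662) × 57 = $6,025.04
Annual holding cost  = (Q/2)·H = (662/2) × 37.9 = $12,544.90
Total = $6,025.04 + $12,544.90 = $18,569.94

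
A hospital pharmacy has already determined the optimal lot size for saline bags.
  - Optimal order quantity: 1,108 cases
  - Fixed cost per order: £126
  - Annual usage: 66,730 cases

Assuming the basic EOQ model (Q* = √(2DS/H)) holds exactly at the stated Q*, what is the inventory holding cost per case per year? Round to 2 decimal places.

Since Q* = (2DS/H)^½, squaring gives Q*²·H = 2DS.
H = 2DS / Q² = 2 × 66,730 × 126 / 1,108² = 13.6975

£13.70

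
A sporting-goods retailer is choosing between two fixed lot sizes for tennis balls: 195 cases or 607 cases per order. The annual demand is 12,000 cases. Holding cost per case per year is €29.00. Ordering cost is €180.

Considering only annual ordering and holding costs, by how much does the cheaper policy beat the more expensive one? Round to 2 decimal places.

Annual cost at Q: ordering D·S/Q plus holding Q·H/2.
TC(195) = (12,000/195)×180 + (195/2)×29 = €13,904.42
TC(607) = (12,000/607)×180 + (607/2)×29 = €12,359.98
Lots of 607 are cheaper by €1,544.44.

€1,544.44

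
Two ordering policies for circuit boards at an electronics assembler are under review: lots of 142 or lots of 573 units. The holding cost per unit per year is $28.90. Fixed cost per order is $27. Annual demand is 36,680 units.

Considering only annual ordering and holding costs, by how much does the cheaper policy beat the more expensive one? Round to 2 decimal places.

$981.96

For each Q, cost = (D/Q)·S + (Q/2)·H.
TC(142) = (36,680/142)×27 + (142/2)×28.9 = $9,026.27
TC(573) = (36,680/573)×27 + (573/2)×28.9 = $10,008.23
Lots of 142 are cheaper by $981.96.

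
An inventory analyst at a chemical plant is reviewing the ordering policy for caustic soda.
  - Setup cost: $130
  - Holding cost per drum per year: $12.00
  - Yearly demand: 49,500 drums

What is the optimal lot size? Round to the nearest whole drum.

1,036 drums

Q* = √(2·D·S / H) = √(2·49,500·130 / 12) = √1,072,500.0 ≈ 1,035.62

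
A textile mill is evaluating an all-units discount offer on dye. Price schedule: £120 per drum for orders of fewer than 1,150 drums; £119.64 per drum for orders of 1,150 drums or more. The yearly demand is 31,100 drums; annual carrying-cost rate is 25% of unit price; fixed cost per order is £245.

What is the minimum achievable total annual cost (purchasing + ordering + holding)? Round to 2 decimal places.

£3,744,627.90

H₁ = 25%×£120 = £30.0000;  H₂ = 25%×£119.64 = £29.9100
EOQ₁ = √(2×31,100×245/30.0000) = 712.72  (< 1,150, feasible at tier 1)
EOQ₂ = √(2×31,100×245/29.9100) = 713.79  (< 1,150 → use Q = 1,150 at tier-2 price)
TC(tier 1 (EOQ₁), Q≈712.7) = £3,753,381.53
TC(tier 2, Q≈1,150.0) = £3,744,627.90
Minimum at tier 2: £3,744,627.90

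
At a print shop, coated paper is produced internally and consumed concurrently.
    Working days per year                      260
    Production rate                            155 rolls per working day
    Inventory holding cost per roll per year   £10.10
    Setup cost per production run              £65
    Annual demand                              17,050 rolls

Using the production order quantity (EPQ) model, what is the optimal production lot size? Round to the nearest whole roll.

Daily demand d = 17,050/260 = 65.577; p = 155; 1 − d/p = 0.57692
EPQ = √(2DS / (H(1 − d/p)))
    = √(2 × 17,050 × 65 / (10.1 × 0.57692)) ≈ 616.76

617 rolls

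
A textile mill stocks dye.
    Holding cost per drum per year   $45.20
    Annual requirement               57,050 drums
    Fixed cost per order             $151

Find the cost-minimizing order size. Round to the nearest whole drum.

617 drums

2DS/H = 2·57,050·151/45.2 = 381,174.78
EOQ = √381,174.78 ≈ 617.39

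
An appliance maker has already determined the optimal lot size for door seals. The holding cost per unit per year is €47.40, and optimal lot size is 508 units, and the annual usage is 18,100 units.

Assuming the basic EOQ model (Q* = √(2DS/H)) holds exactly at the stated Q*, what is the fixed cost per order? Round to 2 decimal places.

From Q* = √(2DS/H) ⇒ Q*² = 2DS/H.
S = Q²H / (2D) = 508² × 47.4 / (2 × 18,100) = 337.9070

€337.91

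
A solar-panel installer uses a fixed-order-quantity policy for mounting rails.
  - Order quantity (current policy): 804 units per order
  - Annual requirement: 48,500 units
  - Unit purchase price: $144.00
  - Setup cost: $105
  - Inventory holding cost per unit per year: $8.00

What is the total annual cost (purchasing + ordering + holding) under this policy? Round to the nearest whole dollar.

$6,993,550

Orders/yr = 48,500/804 = 60.323; ordering cost = 60.323 × $105 = $6,333.96
Average inventory = 804/2 = 402; holding cost = 402 × $8 = $3,216.00
Purchase cost = D·C = 48,500 × 144 = $6,984,000.00
Total = $6,333.96 + $3,216.00 + $6,984,000.00 = $6,993,549.96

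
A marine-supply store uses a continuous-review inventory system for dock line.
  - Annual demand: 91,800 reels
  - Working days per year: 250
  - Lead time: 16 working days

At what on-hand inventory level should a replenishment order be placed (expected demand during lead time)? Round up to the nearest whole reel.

5,876 reels

Daily demand d = 91,800 / 250 = 367.200 reels/day
Demand during lead time = 367.200 × 16 = 5,875.20
Reorder point = 5,875.20 → round up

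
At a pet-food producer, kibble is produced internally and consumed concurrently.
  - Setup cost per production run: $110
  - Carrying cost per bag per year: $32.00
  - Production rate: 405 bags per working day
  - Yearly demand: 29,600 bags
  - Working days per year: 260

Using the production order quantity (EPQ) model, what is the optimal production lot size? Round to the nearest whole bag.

d = 29,600/260 = 113.8462 bags/day;  effective holding cost H(1 − d/p) = 32·(1 − 113.8462/405) = 23.00475
Q* = √(2DS / H_eff) = √(2·29,600·110 / 23.00475) ≈ 532.05

532 bags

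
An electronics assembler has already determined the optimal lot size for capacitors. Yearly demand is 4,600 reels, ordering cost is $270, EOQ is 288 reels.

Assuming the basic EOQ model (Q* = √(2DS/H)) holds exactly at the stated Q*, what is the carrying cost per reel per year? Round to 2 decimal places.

$29.95

From Q* = √(2DS/H) ⇒ Q*² = 2DS/H.
H = 2DS / Q² = 2 × 4,600 × 270 / 288² = 29.9479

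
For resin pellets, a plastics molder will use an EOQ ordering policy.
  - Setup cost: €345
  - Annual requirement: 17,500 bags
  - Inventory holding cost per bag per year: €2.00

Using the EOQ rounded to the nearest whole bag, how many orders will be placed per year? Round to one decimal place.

7.1 orders per year

Q* = √(2·D·S / H) = √(2·17,500·345 / 2) = √6,037,500.0 ≈ 2,457.13 → Q = 2,457
N = D/Q = 17,500/2,457 ≈ 7.123 orders/yr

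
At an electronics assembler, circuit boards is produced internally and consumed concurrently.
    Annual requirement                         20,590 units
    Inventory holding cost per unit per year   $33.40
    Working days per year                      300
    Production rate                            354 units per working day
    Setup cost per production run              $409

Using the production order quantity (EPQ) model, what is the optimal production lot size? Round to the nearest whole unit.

d = 20,590/300 = 68.6333 units/day;  effective holding cost H(1 − d/p) = 33.4·(1 − 68.6333/354) = 26.92443
Q* = √(2DS / H_eff) = √(2·20,590·409 / 26.92443) ≈ 790.92

791 units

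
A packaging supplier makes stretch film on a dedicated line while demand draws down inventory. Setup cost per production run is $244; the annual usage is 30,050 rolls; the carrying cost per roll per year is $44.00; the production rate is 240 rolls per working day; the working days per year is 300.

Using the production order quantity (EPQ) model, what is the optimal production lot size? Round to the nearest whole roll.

756 rolls

d = 30,050/300 = 100.1667 rolls/day;  effective holding cost H(1 − d/p) = 44·(1 − 100.1667/240) = 25.63611
Q* = √(2DS / H_eff) = √(2·30,050·244 / 25.63611) ≈ 756.32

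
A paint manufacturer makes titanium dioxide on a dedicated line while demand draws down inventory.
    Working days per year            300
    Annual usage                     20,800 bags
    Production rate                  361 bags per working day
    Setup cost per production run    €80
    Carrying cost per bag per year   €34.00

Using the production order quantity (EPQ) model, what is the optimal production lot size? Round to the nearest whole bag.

d = 20,800/300 = 69.3333 bags/day;  effective holding cost H(1 − d/p) = 34·(1 − 69.3333/361) = 27.46999
Q* = √(2DS / H_eff) = √(2·20,800·80 / 27.46999) ≈ 348.07

348 bags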